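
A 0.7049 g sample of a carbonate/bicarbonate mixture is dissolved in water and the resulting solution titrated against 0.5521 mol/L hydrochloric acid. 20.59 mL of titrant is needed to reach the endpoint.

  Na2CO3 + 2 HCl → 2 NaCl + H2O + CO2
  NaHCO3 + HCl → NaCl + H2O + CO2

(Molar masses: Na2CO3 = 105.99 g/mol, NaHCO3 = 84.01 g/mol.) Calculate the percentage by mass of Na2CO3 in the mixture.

n(HCl) = 0.02059 × 0.5521 = 0.01137 mol
Let x = n(Na2CO3), y = n(NaHCO3).
Titrant: 2x + 1y = 0.01137;  mass: 105.99x + 84.01y = 0.7049
Solving, x = 4.032 × 10^-3 mol, y = 3.304 × 10^-3 mol
mass of Na2CO3 = 4.032 × 10^-3 × 105.99 = 0.4273 g
% Na2CO3 = 0.4273 / 0.7049 × 100 = 60.63 %

60.63 %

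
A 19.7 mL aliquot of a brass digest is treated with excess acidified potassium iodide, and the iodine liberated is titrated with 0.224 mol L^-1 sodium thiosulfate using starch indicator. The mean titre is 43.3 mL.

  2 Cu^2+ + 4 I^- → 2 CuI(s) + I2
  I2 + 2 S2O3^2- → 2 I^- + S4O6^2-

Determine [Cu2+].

n(S2O3^2-) = 0.0433 × 0.224 = 9.70 × 10^-3 mol
n(I2) = n(S2O3^2-)/2 = 4.85 × 10^-3 mol
From the 2:1 ratio, n(Cu2+) in the aliquot = 2/1 × 4.85 × 10^-3 = 9.70 × 10^-3 mol
[Cu2+] = 9.70 × 10^-3 / 0.0197 = 0.492 mol/L

0.492 mol/L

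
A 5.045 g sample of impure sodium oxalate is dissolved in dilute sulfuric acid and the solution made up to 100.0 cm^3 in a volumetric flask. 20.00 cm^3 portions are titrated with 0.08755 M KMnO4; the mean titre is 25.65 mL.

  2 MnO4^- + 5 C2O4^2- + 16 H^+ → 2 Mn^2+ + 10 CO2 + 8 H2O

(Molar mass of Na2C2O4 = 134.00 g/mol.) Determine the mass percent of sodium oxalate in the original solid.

n(KMnO4) per titration = 0.02565 × 0.08755 = 2.246 × 10^-3 mol
From the 5:2 ratio, n(Na2C2O4) in each aliquot = 5/2 × 2.246 × 10^-3 = 5.614 × 10^-3 mol
n(Na2C2O4) in the whole flask = 5.614 × 10^-3 × 100.0/20.00 = 0.02807 mol
mass of Na2C2O4 = 0.02807 × 134.00 = 3.761 g
% Na2C2O4 = 3.761 / 5.045 × 100 = 74.56 %

74.56 %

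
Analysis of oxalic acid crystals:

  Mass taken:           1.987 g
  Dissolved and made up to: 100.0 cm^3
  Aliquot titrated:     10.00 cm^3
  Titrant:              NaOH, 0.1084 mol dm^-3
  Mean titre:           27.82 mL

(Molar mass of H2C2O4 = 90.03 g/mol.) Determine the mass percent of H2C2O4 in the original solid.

68.32 %

H2C2O4 + 2 NaOH → Na2C2O4 + 2 H2O
n(NaOH) per titration = 0.02782 × 0.1084 = 3.016 × 10^-3 mol
From the 1:2 ratio, n(H2C2O4) in each aliquot = 1/2 × 3.016 × 10^-3 = 1.508 × 10^-3 mol
n(H2C2O4) in the whole flask = 1.508 × 10^-3 × 100.0/10.00 = 0.01508 mol
mass of H2C2O4 = 0.01508 × 90.03 = 1.358 g
% H2C2O4 = 1.358 / 1.987 × 100 = 68.32 %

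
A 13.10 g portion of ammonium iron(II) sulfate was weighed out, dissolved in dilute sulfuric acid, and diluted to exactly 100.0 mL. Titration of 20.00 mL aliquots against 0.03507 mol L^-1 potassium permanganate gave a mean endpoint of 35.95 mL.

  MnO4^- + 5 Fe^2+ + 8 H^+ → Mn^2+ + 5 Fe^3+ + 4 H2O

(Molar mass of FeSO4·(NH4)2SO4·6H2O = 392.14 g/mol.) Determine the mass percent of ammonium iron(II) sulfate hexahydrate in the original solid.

94.35 %

n(KMnO4) per titration = 0.03595 × 0.03507 = 1.261 × 10^-3 mol
From the 5:1 ratio, n(FeSO4·(NH4)2SO4·6H2O) in each aliquot = 5/1 × 1.261 × 10^-3 = 6.304 × 10^-3 mol
n(FeSO4·(NH4)2SO4·6H2O) in the whole flask = 6.304 × 10^-3 × 100.0/20.00 = 0.03152 mol
mass of FeSO4·(NH4)2SO4·6H2O = 0.03152 × 392.14 = 12.36 g
% FeSO4·(NH4)2SO4·6H2O = 12.36 / 13.10 × 100 = 94.35 %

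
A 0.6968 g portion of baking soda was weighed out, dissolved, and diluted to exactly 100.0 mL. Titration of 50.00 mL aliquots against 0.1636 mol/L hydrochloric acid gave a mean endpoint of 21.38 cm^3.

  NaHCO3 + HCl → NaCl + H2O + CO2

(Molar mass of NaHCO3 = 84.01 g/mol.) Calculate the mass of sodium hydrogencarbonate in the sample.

n(HCl) per titration = 0.02138 × 0.1636 = 3.498 × 10^-3 mol
n(NaHCO3) in each aliquot = 3.498 × 10^-3 mol (1:1 ratio)
n(NaHCO3) in the whole flask = 3.498 × 10^-3 × 100.0/50.00 = 6.996 × 10^-3 mol
mass of NaHCO3 = 6.996 × 10^-3 × 84.01 = 0.5877 g

0.5877 g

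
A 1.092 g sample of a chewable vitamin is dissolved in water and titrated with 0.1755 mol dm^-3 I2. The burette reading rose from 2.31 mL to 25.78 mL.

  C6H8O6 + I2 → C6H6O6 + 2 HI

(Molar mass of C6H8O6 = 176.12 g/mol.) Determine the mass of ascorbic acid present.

0.7254 g

n(I2) = 0.02347 L × 0.1755 mol/L = 4.119 × 10^-3 mol
n(C6H8O6) = 4.119 × 10^-3 mol (1:1 ratio)
mass of C6H8O6 = 4.119 × 10^-3 × 176.12 g/mol = 0.7254 g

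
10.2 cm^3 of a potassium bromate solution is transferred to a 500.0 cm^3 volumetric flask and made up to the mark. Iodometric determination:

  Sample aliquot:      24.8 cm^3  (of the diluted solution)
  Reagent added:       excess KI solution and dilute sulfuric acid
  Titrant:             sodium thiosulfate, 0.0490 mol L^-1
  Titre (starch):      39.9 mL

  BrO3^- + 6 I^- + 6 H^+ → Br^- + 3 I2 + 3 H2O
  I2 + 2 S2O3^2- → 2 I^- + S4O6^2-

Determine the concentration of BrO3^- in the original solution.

n(S2O3^2-) = 0.0399 × 0.0490 = 1.96 × 10^-3 mol
n(I2) = n(S2O3^2-)/2 = 9.78 × 10^-4 mol
From the 1:3 ratio, n(BrO3^-) in the aliquot = 1/3 × 9.78 × 10^-4 = 3.26 × 10^-4 mol
[BrO3^-]_dilute = 3.26 × 10^-4 / 0.0248 = 0.0131 mol/L
[BrO3^-]_original = 0.0131 × 500.0/10.2 = 0.644 mol/L

0.644 mol/L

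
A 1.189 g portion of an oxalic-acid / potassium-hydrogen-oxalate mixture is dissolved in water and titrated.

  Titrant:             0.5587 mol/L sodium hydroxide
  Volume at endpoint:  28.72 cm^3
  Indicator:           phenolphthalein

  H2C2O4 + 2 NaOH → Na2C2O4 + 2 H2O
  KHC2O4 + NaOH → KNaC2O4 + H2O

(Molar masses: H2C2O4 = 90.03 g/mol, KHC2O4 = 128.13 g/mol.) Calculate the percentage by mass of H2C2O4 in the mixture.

n(NaOH) = 0.02872 × 0.5587 = 0.01605 mol
Let x = n(H2C2O4), y = n(KHC2O4).
Titrant: 2x + 1y = 0.01605;  mass: 90.03x + 128.13y = 1.189
Solving, x = 5.215 × 10^-3 mol, y = 5.615 × 10^-3 mol
mass of H2C2O4 = 5.215 × 10^-3 × 90.03 = 0.4695 g
% H2C2O4 = 0.4695 / 1.189 × 100 = 39.49 %

39.49 %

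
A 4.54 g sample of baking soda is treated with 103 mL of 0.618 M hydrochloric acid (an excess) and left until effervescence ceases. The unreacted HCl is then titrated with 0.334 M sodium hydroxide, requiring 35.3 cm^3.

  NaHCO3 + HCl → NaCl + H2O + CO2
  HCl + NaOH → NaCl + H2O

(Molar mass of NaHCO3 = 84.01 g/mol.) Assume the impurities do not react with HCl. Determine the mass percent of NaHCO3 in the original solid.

n(HCl) added = 0.103 × 0.618 = 0.0637 mol
n(NaOH) used in back-titration = 0.0353 × 0.334 = 0.0118 mol
n(HCl) left over = 0.0118 mol (1:1 ratio)
n(HCl) consumed by analyte = 0.0637 − 0.0118 = 0.0519 mol
n(NaHCO3) = 0.0519 mol (1:1 ratio)
mass of NaHCO3 = 0.0519 × 84.01 = 4.36 g
% NaHCO3 = 4.36 / 4.54 × 100 = 96.0 %

96.0 %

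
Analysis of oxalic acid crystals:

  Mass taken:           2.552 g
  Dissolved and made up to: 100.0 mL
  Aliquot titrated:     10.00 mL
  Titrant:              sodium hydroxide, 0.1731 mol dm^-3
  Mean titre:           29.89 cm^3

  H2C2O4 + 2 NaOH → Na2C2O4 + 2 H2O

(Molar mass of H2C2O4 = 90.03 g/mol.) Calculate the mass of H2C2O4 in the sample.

n(NaOH) per titration = 0.02989 × 0.1731 = 5.174 × 10^-3 mol
From the 1:2 ratio, n(H2C2O4) in each aliquot = 1/2 × 5.174 × 10^-3 = 2.587 × 10^-3 mol
n(H2C2O4) in the whole flask = 2.587 × 10^-3 × 100.0/10.00 = 0.02587 mol
mass of H2C2O4 = 0.02587 × 90.03 = 2.329 g

2.329 g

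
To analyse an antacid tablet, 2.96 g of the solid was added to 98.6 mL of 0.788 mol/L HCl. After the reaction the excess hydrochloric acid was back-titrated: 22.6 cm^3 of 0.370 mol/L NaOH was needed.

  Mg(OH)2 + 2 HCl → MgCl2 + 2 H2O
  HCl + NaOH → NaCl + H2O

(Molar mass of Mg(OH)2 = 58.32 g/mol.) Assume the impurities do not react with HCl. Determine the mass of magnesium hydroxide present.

2.02 g

n(HCl) added = 0.0986 × 0.788 = 0.0777 mol
n(NaOH) used in back-titration = 0.0226 × 0.370 = 8.36 × 10^-3 mol
n(HCl) left over = 8.36 × 10^-3 mol (1:1 ratio)
n(HCl) consumed by analyte = 0.0777 − 8.36 × 10^-3 = 0.0693 mol
From the 1:2 ratio, n(Mg(OH)2) = 1/2 × 0.0693 = 0.0347 mol
mass of Mg(OH)2 = 0.0347 × 58.32 = 2.02 g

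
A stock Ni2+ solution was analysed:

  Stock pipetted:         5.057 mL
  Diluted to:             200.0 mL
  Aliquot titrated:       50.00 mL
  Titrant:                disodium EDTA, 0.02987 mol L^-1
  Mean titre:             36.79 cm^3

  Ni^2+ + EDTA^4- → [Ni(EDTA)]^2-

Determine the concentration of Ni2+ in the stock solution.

n(EDTA) = 0.03679 × 0.02987 = 1.099 × 10^-3 mol
n(Ni2+) in the aliquot = 1.099 × 10^-3 mol (1:1 ratio)
[Ni2+]_dilute = 1.099 × 10^-3 / 0.05000 = 0.02198 mol/L
Dilution factor = 200.0 / 5.057 = 39.55
[Ni2+]_stock = 0.02198 × 39.55 = 0.8692 mol/L

0.8692 mol/L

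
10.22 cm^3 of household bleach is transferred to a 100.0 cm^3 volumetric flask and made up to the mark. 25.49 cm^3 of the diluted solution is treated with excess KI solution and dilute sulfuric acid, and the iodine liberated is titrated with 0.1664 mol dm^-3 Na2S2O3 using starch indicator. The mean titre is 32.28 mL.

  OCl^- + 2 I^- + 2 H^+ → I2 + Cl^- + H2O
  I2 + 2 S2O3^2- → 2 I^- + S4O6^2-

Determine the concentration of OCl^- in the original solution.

1.031 mol/L

n(S2O3^2-) = 0.03228 × 0.1664 = 5.371 × 10^-3 mol
n(I2) = n(S2O3^2-)/2 = 2.686 × 10^-3 mol
n(OCl^-) in the aliquot = 2.686 × 10^-3 mol (1:1 ratio)
[OCl^-]_dilute = 2.686 × 10^-3 / 0.02549 = 0.1054 mol/L
[OCl^-]_original = 0.1054 × 100.0/10.22 = 1.031 mol/L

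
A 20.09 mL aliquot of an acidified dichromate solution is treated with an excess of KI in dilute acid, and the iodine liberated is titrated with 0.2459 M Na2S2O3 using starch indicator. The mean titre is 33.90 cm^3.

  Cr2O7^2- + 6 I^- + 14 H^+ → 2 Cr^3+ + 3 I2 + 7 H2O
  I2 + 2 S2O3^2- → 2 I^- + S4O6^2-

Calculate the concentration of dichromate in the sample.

n(S2O3^2-) = 0.03390 × 0.2459 = 8.336 × 10^-3 mol
n(I2) = n(S2O3^2-)/2 = 4.168 × 10^-3 mol
From the 1:3 ratio, n(Cr2O7^2-) in the aliquot = 1/3 × 4.168 × 10^-3 = 1.389 × 10^-3 mol
[Cr2O7^2-] = 1.389 × 10^-3 / 0.02009 = 0.06916 mol/L

0.06916 M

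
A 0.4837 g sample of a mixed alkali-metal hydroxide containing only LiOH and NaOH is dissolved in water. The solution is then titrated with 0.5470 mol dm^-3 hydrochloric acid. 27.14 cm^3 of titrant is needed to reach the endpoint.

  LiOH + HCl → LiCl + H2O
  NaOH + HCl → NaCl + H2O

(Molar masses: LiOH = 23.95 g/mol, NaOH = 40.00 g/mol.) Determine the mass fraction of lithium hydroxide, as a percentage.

n(HCl) = 0.02714 × 0.5470 = 0.01485 mol
Let x = n(LiOH), y = n(NaOH).
Titrant: 1x + 1y = 0.01485;  mass: 23.95x + 40.00y = 0.4837
Solving, x = 6.861 × 10^-3 mol, y = 7.984 × 10^-3 mol
mass of LiOH = 6.861 × 10^-3 × 23.95 = 0.1643 g
% LiOH = 0.1643 / 0.4837 × 100 = 33.97 %

33.97 %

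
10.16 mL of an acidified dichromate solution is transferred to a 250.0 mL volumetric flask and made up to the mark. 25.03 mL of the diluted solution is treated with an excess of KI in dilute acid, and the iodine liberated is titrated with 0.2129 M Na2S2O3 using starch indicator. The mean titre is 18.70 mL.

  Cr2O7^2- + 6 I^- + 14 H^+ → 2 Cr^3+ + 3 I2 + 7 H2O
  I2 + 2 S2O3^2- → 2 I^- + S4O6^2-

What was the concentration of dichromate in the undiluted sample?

0.6523 M

n(S2O3^2-) = 0.01870 × 0.2129 = 3.981 × 10^-3 mol
n(I2) = n(S2O3^2-)/2 = 1.991 × 10^-3 mol
From the 1:3 ratio, n(Cr2O7^2-) in the aliquot = 1/3 × 1.991 × 10^-3 = 6.635 × 10^-4 mol
[Cr2O7^2-]_dilute = 6.635 × 10^-4 / 0.02503 = 0.02651 mol/L
[Cr2O7^2-]_original = 0.02651 × 250.0/10.16 = 0.6523 mol/L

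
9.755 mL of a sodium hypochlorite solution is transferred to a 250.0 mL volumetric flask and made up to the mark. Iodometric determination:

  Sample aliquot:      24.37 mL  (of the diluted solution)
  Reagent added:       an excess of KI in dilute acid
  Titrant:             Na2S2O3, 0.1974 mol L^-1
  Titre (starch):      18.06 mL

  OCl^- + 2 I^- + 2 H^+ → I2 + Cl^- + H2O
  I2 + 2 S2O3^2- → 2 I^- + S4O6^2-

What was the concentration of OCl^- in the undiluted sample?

1.875 mol/L

n(S2O3^2-) = 0.01806 × 0.1974 = 3.565 × 10^-3 mol
n(I2) = n(S2O3^2-)/2 = 1.783 × 10^-3 mol
n(OCl^-) in the aliquot = 1.783 × 10^-3 mol (1:1 ratio)
[OCl^-]_dilute = 1.783 × 10^-3 / 0.02437 = 0.07314 mol/L
[OCl^-]_original = 0.07314 × 250.0/9.755 = 1.875 mol/L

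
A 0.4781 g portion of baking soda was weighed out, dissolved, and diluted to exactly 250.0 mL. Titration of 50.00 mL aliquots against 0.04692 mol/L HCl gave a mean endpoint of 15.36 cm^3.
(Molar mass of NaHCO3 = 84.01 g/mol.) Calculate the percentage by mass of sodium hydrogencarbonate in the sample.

63.32 %

NaHCO3 + HCl → NaCl + H2O + CO2
n(HCl) per titration = 0.01536 × 0.04692 = 7.207 × 10^-4 mol
n(NaHCO3) in each aliquot = 7.207 × 10^-4 mol (1:1 ratio)
n(NaHCO3) in the whole flask = 7.207 × 10^-4 × 250.0/50.00 = 3.603 × 10^-3 mol
mass of NaHCO3 = 3.603 × 10^-3 × 84.01 = 0.3027 g
% NaHCO3 = 0.3027 / 0.4781 × 100 = 63.32 %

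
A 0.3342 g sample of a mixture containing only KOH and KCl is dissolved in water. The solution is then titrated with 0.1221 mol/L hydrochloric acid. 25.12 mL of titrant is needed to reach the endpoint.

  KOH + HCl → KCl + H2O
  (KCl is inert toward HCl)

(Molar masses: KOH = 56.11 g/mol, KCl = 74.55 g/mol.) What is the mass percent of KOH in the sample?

n(HCl) = 0.02512 × 0.1221 = 3.067 × 10^-3 mol
Let x = n(KOH), y = n(KCl).
Titrant: 1x = 3.067 × 10^-3;  mass: 56.11x + 74.55y = 0.3342
Solving, x = 3.067 × 10^-3 mol, y = 2.174 × 10^-3 mol
mass of KOH = 3.067 × 10^-3 × 56.11 = 0.1721 g
% KOH = 0.1721 / 0.3342 × 100 = 51.50 %

51.50 %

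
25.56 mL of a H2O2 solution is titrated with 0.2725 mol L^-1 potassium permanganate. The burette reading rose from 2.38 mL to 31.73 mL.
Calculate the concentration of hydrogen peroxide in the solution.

0.7823 mol/L

2 MnO4^- + 5 H2O2 + 6 H^+ → 2 Mn^2+ + 5 O2 + 8 H2O
n(KMnO4) = 0.02935 L × 0.2725 mol/L = 7.998 × 10^-3 mol
From the 5:2 mole ratio, n(H2O2) = 5/2 × 7.998 × 10^-3 = 0.01999 mol
[H2O2] = 0.01999 mol / 0.02556 L = 0.7823 mol/L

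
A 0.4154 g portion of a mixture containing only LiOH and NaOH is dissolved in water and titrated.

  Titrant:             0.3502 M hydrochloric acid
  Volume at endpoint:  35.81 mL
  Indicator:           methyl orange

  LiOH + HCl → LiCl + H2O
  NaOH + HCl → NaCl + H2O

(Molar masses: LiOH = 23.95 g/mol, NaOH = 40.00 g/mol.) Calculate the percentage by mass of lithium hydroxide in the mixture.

n(HCl) = 0.03581 × 0.3502 = 0.01254 mol
Let x = n(LiOH), y = n(NaOH).
Titrant: 1x + 1y = 0.01254;  mass: 23.95x + 40.00y = 0.4154
Solving, x = 5.372 × 10^-3 mol, y = 7.168 × 10^-3 mol
mass of LiOH = 5.372 × 10^-3 × 23.95 = 0.1287 g
% LiOH = 0.1287 / 0.4154 × 100 = 30.97 %

30.97 %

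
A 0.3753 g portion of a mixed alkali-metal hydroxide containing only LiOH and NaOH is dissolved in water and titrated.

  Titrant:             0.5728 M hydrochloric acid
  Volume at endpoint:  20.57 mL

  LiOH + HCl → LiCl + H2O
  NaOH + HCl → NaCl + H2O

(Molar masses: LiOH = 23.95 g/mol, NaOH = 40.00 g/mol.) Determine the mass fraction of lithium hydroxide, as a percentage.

n(HCl) = 0.02057 × 0.5728 = 0.01178 mol
Let x = n(LiOH), y = n(NaOH).
Titrant: 1x + 1y = 0.01178;  mass: 23.95x + 40.00y = 0.3753
Solving, x = 5.981 × 10^-3 mol, y = 5.801 × 10^-3 mol
mass of LiOH = 5.981 × 10^-3 × 23.95 = 0.1433 g
% LiOH = 0.1433 / 0.3753 × 100 = 38.17 %

38.17 %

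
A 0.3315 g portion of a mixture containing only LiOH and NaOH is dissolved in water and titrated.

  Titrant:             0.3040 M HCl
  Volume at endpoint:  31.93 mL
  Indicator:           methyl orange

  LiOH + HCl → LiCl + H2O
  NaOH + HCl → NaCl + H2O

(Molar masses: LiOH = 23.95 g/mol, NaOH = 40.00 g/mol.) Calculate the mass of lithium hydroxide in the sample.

0.08471 g

n(HCl) = 0.03193 × 0.3040 = 9.707 × 10^-3 mol
Let x = n(LiOH), y = n(NaOH).
Titrant: 1x + 1y = 9.707 × 10^-3;  mass: 23.95x + 40.00y = 0.3315
Solving, x = 3.537 × 10^-3 mol, y = 6.170 × 10^-3 mol
mass of LiOH = 3.537 × 10^-3 × 23.95 = 0.08471 g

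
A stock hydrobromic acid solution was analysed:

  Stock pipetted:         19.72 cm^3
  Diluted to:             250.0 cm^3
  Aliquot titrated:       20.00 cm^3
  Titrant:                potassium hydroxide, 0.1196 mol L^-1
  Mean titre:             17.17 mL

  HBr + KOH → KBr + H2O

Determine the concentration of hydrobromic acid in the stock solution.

1.302 mol/L

n(KOH) = 0.01717 × 0.1196 = 2.054 × 10^-3 mol
n(HBr) in the aliquot = 2.054 × 10^-3 mol (1:1 ratio)
[HBr]_dilute = 2.054 × 10^-3 / 0.02000 = 0.1027 mol/L
Dilution factor = 250.0 / 19.72 = 12.68
[HBr]_stock = 0.1027 × 12.68 = 1.302 mol/L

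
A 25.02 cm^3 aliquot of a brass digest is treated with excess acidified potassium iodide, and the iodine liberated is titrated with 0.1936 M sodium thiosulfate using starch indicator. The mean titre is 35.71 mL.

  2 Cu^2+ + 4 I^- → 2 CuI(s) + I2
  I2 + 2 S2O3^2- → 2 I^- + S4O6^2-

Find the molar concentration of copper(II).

n(S2O3^2-) = 0.03571 × 0.1936 = 6.913 × 10^-3 mol
n(I2) = n(S2O3^2-)/2 = 3.457 × 10^-3 mol
From the 2:1 ratio, n(Cu2+) in the aliquot = 2/1 × 3.457 × 10^-3 = 6.913 × 10^-3 mol
[Cu2+] = 6.913 × 10^-3 / 0.02502 = 0.2763 mol/L

0.2763 M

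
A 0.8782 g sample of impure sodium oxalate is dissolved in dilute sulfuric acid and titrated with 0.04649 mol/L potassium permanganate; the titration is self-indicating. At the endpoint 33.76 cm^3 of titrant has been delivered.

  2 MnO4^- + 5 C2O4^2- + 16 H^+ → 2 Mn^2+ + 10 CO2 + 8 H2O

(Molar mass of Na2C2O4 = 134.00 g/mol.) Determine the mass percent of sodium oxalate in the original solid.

59.87 %

n(KMnO4) = 0.03376 L × 0.04649 mol/L = 1.570 × 10^-3 mol
From the 5:2 ratio, n(Na2C2O4) = 5/2 × 1.570 × 10^-3 = 3.924 × 10^-3 mol
mass of Na2C2O4 = 3.924 × 10^-3 × 134.00 g/mol = 0.5258 g
% Na2C2O4 = 0.5258 / 0.8782 × 100 = 59.87 %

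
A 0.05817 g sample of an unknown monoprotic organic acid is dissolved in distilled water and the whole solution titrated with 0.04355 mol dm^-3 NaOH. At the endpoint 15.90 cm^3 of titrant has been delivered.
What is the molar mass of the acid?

n(NaOH) = 0.01590 L × 0.04355 mol/L = 6.924 × 10^-4 mol
n(HA) = 6.924 × 10^-4 mol (1:1 ratio)
M = m / n = 0.05817 g / 6.924 × 10^-4 mol = 84.01 g/mol

84.01 g/mol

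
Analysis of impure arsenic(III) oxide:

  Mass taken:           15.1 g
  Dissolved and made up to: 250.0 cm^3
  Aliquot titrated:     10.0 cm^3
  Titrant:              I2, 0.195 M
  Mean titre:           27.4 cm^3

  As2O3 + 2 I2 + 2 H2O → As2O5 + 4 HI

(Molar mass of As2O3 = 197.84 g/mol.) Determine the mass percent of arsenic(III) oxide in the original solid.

n(I2) per titration = 0.0274 × 0.195 = 5.34 × 10^-3 mol
From the 1:2 ratio, n(As2O3) in each aliquot = 1/2 × 5.34 × 10^-3 = 2.67 × 10^-3 mol
n(As2O3) in the whole flask = 2.67 × 10^-3 × 250.0/10.0 = 0.0668 mol
mass of As2O3 = 0.0668 × 197.84 = 13.2 g
% As2O3 = 13.2 / 15.1 × 100 = 87.5 %

87.5 %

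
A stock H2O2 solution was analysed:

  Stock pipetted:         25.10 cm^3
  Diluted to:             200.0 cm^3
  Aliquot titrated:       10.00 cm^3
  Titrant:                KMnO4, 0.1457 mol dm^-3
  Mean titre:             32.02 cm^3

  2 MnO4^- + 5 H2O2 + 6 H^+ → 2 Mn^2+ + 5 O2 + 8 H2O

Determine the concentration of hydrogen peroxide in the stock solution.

9.293 mol/L

n(KMnO4) = 0.03202 × 0.1457 = 4.665 × 10^-3 mol
From the 5:2 ratio, n(H2O2) in the aliquot = 5/2 × 4.665 × 10^-3 = 0.01166 mol
[H2O2]_dilute = 0.01166 / 0.01000 = 1.166 mol/L
Dilution factor = 200.0 / 25.10 = 7.968
[H2O2]_stock = 1.166 × 7.968 = 9.293 mol/L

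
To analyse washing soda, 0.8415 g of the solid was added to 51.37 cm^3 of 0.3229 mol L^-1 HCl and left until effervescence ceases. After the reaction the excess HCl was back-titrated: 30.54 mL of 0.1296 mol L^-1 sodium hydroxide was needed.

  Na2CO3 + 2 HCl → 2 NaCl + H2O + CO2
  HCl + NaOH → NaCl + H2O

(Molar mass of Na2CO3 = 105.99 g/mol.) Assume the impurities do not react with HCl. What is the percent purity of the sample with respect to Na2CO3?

n(HCl) added = 0.05137 × 0.3229 = 0.01659 mol
n(NaOH) used in back-titration = 0.03054 × 0.1296 = 3.958 × 10^-3 mol
n(HCl) left over = 3.958 × 10^-3 mol (1:1 ratio)
n(HCl) consumed by analyte = 0.01659 − 3.958 × 10^-3 = 0.01263 mol
From the 1:2 ratio, n(Na2CO3) = 1/2 × 0.01263 = 6.315 × 10^-3 mol
mass of Na2CO3 = 6.315 × 10^-3 × 105.99 = 0.6693 g
% Na2CO3 = 0.6693 / 0.8415 × 100 = 79.54 %

79.54 %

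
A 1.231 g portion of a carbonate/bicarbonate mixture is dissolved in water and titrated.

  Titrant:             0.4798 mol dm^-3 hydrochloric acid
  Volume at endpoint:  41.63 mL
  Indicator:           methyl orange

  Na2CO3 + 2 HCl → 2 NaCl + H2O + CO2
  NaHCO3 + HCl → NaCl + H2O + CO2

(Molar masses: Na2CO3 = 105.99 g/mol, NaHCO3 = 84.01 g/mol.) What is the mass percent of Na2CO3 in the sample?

n(HCl) = 0.04163 × 0.4798 = 0.01997 mol
Let x = n(Na2CO3), y = n(NaHCO3).
Titrant: 2x + 1y = 0.01997;  mass: 105.99x + 84.01y = 1.231
Solving, x = 7.207 × 10^-3 mol, y = 5.561 × 10^-3 mol
mass of Na2CO3 = 7.207 × 10^-3 × 105.99 = 0.7638 g
% Na2CO3 = 0.7638 / 1.231 × 100 = 62.05 %

62.05 %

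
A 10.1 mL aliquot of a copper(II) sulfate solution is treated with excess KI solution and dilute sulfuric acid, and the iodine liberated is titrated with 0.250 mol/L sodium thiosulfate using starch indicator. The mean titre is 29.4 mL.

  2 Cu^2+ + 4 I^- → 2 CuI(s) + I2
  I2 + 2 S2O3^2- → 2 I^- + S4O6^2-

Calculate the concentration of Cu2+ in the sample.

0.728 mol/L

n(S2O3^2-) = 0.0294 × 0.250 = 7.35 × 10^-3 mol
n(I2) = n(S2O3^2-)/2 = 3.67 × 10^-3 mol
From the 2:1 ratio, n(Cu2+) in the aliquot = 2/1 × 3.67 × 10^-3 = 7.35 × 10^-3 mol
[Cu2+] = 7.35 × 10^-3 / 0.0101 = 0.728 mol/L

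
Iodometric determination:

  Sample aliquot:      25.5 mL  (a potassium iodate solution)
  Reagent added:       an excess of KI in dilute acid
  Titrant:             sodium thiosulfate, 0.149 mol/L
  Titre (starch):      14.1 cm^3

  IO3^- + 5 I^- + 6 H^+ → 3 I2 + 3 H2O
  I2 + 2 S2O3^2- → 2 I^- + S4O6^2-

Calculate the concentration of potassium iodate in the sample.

n(S2O3^2-) = 0.0141 × 0.149 = 2.10 × 10^-3 mol
n(I2) = n(S2O3^2-)/2 = 1.05 × 10^-3 mol
From the 1:3 ratio, n(IO3^-) in the aliquot = 1/3 × 1.05 × 10^-3 = 3.50 × 10^-4 mol
[IO3^-] = 3.50 × 10^-4 / 0.0255 = 0.0137 mol/L

0.0137 mol/L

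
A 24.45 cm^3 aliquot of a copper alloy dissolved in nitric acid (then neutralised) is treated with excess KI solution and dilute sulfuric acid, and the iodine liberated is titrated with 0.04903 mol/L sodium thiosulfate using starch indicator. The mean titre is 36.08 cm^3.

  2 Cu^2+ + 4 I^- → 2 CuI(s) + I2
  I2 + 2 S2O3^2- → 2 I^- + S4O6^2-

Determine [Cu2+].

0.07235 mol/L

n(S2O3^2-) = 0.03608 × 0.04903 = 1.769 × 10^-3 mol
n(I2) = n(S2O3^2-)/2 = 8.845 × 10^-4 mol
From the 2:1 ratio, n(Cu2+) in the aliquot = 2/1 × 8.845 × 10^-4 = 1.769 × 10^-3 mol
[Cu2+] = 1.769 × 10^-3 / 0.02445 = 0.07235 mol/L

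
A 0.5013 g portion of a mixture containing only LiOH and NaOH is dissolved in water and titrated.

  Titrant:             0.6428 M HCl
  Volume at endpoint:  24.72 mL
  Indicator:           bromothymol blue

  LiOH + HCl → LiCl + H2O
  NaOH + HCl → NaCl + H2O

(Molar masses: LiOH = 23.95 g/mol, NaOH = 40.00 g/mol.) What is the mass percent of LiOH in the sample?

39.98 %

n(HCl) = 0.02472 × 0.6428 = 0.01589 mol
Let x = n(LiOH), y = n(NaOH).
Titrant: 1x + 1y = 0.01589;  mass: 23.95x + 40.00y = 0.5013
Solving, x = 8.368 × 10^-3 mol, y = 7.522 × 10^-3 mol
mass of LiOH = 8.368 × 10^-3 × 23.95 = 0.2004 g
% LiOH = 0.2004 / 0.5013 × 100 = 39.98 %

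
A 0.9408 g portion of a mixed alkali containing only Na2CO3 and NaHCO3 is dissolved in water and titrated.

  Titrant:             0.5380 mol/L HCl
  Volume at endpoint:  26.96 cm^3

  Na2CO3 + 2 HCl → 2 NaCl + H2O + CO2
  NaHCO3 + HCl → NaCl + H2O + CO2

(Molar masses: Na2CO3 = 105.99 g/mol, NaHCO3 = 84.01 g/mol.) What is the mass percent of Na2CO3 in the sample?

50.44 %

n(HCl) = 0.02696 × 0.5380 = 0.01450 mol
Let x = n(Na2CO3), y = n(NaHCO3).
Titrant: 2x + 1y = 0.01450;  mass: 105.99x + 84.01y = 0.9408
Solving, x = 4.477 × 10^-3 mol, y = 5.550 × 10^-3 mol
mass of Na2CO3 = 4.477 × 10^-3 × 105.99 = 0.4745 g
% Na2CO3 = 0.4745 / 0.9408 × 100 = 50.44 %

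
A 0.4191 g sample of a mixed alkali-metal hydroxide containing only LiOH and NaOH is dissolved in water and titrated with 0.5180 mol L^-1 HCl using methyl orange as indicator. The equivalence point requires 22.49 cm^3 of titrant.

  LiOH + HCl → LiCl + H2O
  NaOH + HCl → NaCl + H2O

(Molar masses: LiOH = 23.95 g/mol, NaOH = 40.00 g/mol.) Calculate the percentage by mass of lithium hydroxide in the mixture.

n(HCl) = 0.02249 × 0.5180 = 0.01165 mol
Let x = n(LiOH), y = n(NaOH).
Titrant: 1x + 1y = 0.01165;  mass: 23.95x + 40.00y = 0.4191
Solving, x = 2.922 × 10^-3 mol, y = 8.728 × 10^-3 mol
mass of LiOH = 2.922 × 10^-3 × 23.95 = 0.06997 g
% LiOH = 0.06997 / 0.4191 × 100 = 16.70 %

16.70 %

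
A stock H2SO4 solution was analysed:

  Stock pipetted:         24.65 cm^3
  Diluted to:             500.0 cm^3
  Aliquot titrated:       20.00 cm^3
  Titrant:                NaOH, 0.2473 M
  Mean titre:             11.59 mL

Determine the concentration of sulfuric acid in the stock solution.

H2SO4 + 2 NaOH → Na2SO4 + 2 H2O
n(NaOH) = 0.01159 × 0.2473 = 2.866 × 10^-3 mol
From the 1:2 ratio, n(H2SO4) in the aliquot = 1/2 × 2.866 × 10^-3 = 1.433 × 10^-3 mol
[H2SO4]_dilute = 1.433 × 10^-3 / 0.02000 = 0.07166 mol/L
Dilution factor = 500.0 / 24.65 = 20.28
[H2SO4]_stock = 0.07166 × 20.28 = 1.453 mol/L

1.453 M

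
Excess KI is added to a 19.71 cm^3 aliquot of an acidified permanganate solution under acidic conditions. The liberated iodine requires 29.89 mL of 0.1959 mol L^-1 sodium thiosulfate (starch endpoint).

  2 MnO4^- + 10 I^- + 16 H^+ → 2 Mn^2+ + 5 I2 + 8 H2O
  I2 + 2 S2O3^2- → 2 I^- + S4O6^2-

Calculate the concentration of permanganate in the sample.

0.05942 mol/L

n(S2O3^2-) = 0.02989 × 0.1959 = 5.855 × 10^-3 mol
n(I2) = n(S2O3^2-)/2 = 2.928 × 10^-3 mol
From the 2:5 ratio, n(MnO4^-) in the aliquot = 2/5 × 2.928 × 10^-3 = 1.171 × 10^-3 mol
[MnO4^-] = 1.171 × 10^-3 / 0.01971 = 0.05942 mol/L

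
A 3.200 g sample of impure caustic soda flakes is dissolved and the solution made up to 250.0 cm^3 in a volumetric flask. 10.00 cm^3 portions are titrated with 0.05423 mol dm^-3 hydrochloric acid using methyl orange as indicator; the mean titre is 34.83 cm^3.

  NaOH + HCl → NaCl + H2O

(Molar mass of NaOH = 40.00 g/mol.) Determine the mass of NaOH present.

n(HCl) per titration = 0.03483 × 0.05423 = 1.889 × 10^-3 mol
n(NaOH) in each aliquot = 1.889 × 10^-3 mol (1:1 ratio)
n(NaOH) in the whole flask = 1.889 × 10^-3 × 250.0/10.00 = 0.04722 mol
mass of NaOH = 0.04722 × 40.00 = 1.889 g

1.889 g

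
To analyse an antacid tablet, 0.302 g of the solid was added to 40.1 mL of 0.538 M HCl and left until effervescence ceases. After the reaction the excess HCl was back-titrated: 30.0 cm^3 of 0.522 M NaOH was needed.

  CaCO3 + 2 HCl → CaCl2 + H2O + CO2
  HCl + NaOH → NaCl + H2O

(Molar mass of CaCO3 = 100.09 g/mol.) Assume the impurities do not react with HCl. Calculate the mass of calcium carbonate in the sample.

n(HCl) added = 0.0401 × 0.538 = 0.0216 mol
n(NaOH) used in back-titration = 0.0300 × 0.522 = 0.0157 mol
n(HCl) left over = 0.0157 mol (1:1 ratio)
n(HCl) consumed by analyte = 0.0216 − 0.0157 = 5.91 × 10^-3 mol
From the 1:2 ratio, n(CaCO3) = 1/2 × 5.91 × 10^-3 = 2.96 × 10^-3 mol
mass of CaCO3 = 2.96 × 10^-3 × 100.09 = 0.296 g

0.296 g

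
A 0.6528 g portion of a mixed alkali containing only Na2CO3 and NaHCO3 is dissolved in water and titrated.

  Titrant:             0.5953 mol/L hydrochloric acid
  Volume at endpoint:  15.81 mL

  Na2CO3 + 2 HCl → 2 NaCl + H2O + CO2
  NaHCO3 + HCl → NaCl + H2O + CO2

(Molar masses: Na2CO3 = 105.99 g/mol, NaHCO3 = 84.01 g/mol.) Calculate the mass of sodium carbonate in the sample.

n(HCl) = 0.01581 × 0.5953 = 9.412 × 10^-3 mol
Let x = n(Na2CO3), y = n(NaHCO3).
Titrant: 2x + 1y = 9.412 × 10^-3;  mass: 105.99x + 84.01y = 0.6528
Solving, x = 2.223 × 10^-3 mol, y = 4.966 × 10^-3 mol
mass of Na2CO3 = 2.223 × 10^-3 × 105.99 = 0.2356 g

0.2356 g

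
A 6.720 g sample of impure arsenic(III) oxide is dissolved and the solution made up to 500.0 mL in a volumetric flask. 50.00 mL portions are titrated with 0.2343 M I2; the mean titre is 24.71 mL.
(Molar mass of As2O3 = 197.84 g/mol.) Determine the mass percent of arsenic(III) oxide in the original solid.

85.22 %

As2O3 + 2 I2 + 2 H2O → As2O5 + 4 HI
n(I2) per titration = 0.02471 × 0.2343 = 5.790 × 10^-3 mol
From the 1:2 ratio, n(As2O3) in each aliquot = 1/2 × 5.790 × 10^-3 = 2.895 × 10^-3 mol
n(As2O3) in the whole flask = 2.895 × 10^-3 × 500.0/50.00 = 0.02895 mol
mass of As2O3 = 0.02895 × 197.84 = 5.727 g
% As2O3 = 5.727 / 6.720 × 100 = 85.22 %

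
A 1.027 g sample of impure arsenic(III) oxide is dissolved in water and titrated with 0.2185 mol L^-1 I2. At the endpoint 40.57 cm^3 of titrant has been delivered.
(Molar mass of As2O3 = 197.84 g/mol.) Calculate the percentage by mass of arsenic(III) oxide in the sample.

As2O3 + 2 I2 + 2 H2O → As2O5 + 4 HI
n(I2) = 0.04057 L × 0.2185 mol/L = 8.865 × 10^-3 mol
From the 1:2 ratio, n(As2O3) = 1/2 × 8.865 × 10^-3 = 4.432 × 10^-3 mol
mass of As2O3 = 4.432 × 10^-3 × 197.84 g/mol = 0.8769 g
% As2O3 = 0.8769 / 1.027 × 100 = 85.38 %

85.38 %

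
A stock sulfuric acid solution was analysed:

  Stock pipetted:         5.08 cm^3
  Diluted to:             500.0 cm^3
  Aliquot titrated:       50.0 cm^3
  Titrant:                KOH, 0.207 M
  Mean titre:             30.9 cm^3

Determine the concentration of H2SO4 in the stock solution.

6.30 M

H2SO4 + 2 KOH → K2SO4 + 2 H2O
n(KOH) = 0.0309 × 0.207 = 6.40 × 10^-3 mol
From the 1:2 ratio, n(H2SO4) in the aliquot = 1/2 × 6.40 × 10^-3 = 3.20 × 10^-3 mol
[H2SO4]_dilute = 3.20 × 10^-3 / 0.0500 = 0.0640 mol/L
Dilution factor = 500.0 / 5.08 = 98.43
[H2SO4]_stock = 0.0640 × 98.43 = 6.30 mol/L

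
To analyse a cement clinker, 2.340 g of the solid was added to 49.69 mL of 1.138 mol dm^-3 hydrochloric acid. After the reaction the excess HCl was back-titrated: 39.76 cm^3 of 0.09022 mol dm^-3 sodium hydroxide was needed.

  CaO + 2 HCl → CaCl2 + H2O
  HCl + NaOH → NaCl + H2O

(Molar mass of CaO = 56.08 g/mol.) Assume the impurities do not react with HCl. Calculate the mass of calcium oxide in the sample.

1.485 g

n(HCl) added = 0.04969 × 1.138 = 0.05655 mol
n(NaOH) used in back-titration = 0.03976 × 0.09022 = 3.587 × 10^-3 mol
n(HCl) left over = 3.587 × 10^-3 mol (1:1 ratio)
n(HCl) consumed by analyte = 0.05655 − 3.587 × 10^-3 = 0.05296 mol
From the 1:2 ratio, n(CaO) = 1/2 × 0.05296 = 0.02648 mol
mass of CaO = 0.02648 × 56.08 = 1.485 g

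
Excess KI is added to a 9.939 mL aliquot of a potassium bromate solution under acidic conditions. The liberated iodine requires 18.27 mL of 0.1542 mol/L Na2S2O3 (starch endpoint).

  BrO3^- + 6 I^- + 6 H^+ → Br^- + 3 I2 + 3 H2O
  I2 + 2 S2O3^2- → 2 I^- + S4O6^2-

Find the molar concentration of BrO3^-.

0.04724 mol/L

n(S2O3^2-) = 0.01827 × 0.1542 = 2.817 × 10^-3 mol
n(I2) = n(S2O3^2-)/2 = 1.409 × 10^-3 mol
From the 1:3 ratio, n(BrO3^-) in the aliquot = 1/3 × 1.409 × 10^-3 = 4.695 × 10^-4 mol
[BrO3^-] = 4.695 × 10^-4 / 0.009939 = 0.04724 mol/L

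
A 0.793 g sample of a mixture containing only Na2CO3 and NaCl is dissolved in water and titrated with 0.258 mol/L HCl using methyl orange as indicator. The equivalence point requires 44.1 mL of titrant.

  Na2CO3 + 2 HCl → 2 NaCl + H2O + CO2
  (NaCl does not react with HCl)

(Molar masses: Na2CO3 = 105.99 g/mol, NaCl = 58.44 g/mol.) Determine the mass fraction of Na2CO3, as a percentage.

n(HCl) = 0.0441 × 0.258 = 0.0114 mol
Let x = n(Na2CO3), y = n(NaCl).
Titrant: 2x = 0.0114;  mass: 105.99x + 58.44y = 0.793
Solving, x = 5.69 × 10^-3 mol, y = 3.25 × 10^-3 mol
mass of Na2CO3 = 5.69 × 10^-3 × 105.99 = 0.603 g
% Na2CO3 = 0.603 / 0.793 × 100 = 76.0 %

76.0 %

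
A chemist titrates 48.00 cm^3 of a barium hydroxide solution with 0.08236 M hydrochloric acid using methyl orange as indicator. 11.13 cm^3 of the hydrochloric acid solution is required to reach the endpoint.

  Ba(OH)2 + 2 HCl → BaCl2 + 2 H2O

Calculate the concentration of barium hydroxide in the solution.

0.009549 M

n(HCl) = 0.01113 L × 0.08236 mol/L = 9.167 × 10^-4 mol
From the 1:2 mole ratio, n(Ba(OH)2) = 1/2 × 9.167 × 10^-4 = 4.583 × 10^-4 mol
[Ba(OH)2] = 4.583 × 10^-4 mol / 0.04800 L = 0.009549 mol/L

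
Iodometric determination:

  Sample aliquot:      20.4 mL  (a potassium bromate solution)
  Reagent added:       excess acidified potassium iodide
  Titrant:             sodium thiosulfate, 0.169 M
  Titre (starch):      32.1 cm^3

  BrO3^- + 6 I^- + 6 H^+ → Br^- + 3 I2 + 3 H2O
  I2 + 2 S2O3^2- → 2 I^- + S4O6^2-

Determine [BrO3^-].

n(S2O3^2-) = 0.0321 × 0.169 = 5.42 × 10^-3 mol
n(I2) = n(S2O3^2-)/2 = 2.71 × 10^-3 mol
From the 1:3 ratio, n(BrO3^-) in the aliquot = 1/3 × 2.71 × 10^-3 = 9.04 × 10^-4 mol
[BrO3^-] = 9.04 × 10^-4 / 0.0204 = 0.0443 mol/L

0.0443 M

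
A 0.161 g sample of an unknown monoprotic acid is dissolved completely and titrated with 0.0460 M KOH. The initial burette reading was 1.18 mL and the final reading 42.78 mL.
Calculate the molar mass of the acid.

n(KOH) = 0.0416 L × 0.0460 mol/L = 1.91 × 10^-3 mol
n(HA) = 1.91 × 10^-3 mol (1:1 ratio)
M = m / n = 0.161 g / 1.91 × 10^-3 mol = 84.1 g/mol

84.1 g/mol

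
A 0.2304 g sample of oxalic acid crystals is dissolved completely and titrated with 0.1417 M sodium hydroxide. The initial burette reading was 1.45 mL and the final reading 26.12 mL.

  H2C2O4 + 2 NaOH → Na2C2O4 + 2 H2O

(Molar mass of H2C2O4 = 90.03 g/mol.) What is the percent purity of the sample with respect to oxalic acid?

n(NaOH) = 0.02467 L × 0.1417 mol/L = 3.496 × 10^-3 mol
From the 1:2 ratio, n(H2C2O4) = 1/2 × 3.496 × 10^-3 = 1.748 × 10^-3 mol
mass of H2C2O4 = 1.748 × 10^-3 × 90.03 g/mol = 0.1574 g
% H2C2O4 = 0.1574 / 0.2304 × 100 = 68.30 %

68.30 %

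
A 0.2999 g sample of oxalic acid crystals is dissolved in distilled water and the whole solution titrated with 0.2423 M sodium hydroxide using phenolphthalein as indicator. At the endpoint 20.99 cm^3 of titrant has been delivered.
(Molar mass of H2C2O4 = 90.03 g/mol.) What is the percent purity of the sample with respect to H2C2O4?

H2C2O4 + 2 NaOH → Na2C2O4 + 2 H2O
n(NaOH) = 0.02099 L × 0.2423 mol/L = 5.086 × 10^-3 mol
From the 1:2 ratio, n(H2C2O4) = 1/2 × 5.086 × 10^-3 = 2.543 × 10^-3 mol
mass of H2C2O4 = 2.543 × 10^-3 × 90.03 g/mol = 0.2289 g
% H2C2O4 = 0.2289 / 0.2999 × 100 = 76.34 %

76.34 %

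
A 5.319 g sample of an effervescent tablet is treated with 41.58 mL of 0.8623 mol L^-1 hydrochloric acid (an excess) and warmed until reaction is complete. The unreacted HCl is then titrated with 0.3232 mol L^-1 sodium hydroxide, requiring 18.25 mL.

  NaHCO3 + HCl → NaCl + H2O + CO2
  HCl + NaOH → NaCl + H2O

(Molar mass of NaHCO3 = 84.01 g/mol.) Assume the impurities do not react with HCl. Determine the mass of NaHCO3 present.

n(HCl) added = 0.04158 × 0.8623 = 0.03585 mol
n(NaOH) used in back-titration = 0.01825 × 0.3232 = 5.898 × 10^-3 mol
n(HCl) left over = 5.898 × 10^-3 mol (1:1 ratio)
n(HCl) consumed by analyte = 0.03585 − 5.898 × 10^-3 = 0.02996 mol
n(NaHCO3) = 0.02996 mol (1:1 ratio)
mass of NaHCO3 = 0.02996 × 84.01 = 2.517 g

2.517 g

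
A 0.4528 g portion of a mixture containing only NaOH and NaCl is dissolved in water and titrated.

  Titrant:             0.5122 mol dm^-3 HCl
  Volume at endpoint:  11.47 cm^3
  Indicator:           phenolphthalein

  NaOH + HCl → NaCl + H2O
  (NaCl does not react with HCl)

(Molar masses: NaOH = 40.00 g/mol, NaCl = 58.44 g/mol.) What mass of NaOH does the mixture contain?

0.2350 g

n(HCl) = 0.01147 × 0.5122 = 5.875 × 10^-3 mol
Let x = n(NaOH), y = n(NaCl).
Titrant: 1x = 5.875 × 10^-3;  mass: 40.00x + 58.44y = 0.4528
Solving, x = 5.875 × 10^-3 mol, y = 3.727 × 10^-3 mol
mass of NaOH = 5.875 × 10^-3 × 40.00 = 0.2350 g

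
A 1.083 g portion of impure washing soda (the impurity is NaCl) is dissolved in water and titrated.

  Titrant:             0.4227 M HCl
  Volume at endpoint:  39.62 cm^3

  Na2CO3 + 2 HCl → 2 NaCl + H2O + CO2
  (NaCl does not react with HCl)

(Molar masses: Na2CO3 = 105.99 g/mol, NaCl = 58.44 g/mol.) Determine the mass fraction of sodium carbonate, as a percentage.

81.95 %

n(HCl) = 0.03962 × 0.4227 = 0.01675 mol
Let x = n(Na2CO3), y = n(NaCl).
Titrant: 2x = 0.01675;  mass: 105.99x + 58.44y = 1.083
Solving, x = 8.374 × 10^-3 mol, y = 3.345 × 10^-3 mol
mass of Na2CO3 = 8.374 × 10^-3 × 105.99 = 0.8875 g
% Na2CO3 = 0.8875 / 1.083 × 100 = 81.95 %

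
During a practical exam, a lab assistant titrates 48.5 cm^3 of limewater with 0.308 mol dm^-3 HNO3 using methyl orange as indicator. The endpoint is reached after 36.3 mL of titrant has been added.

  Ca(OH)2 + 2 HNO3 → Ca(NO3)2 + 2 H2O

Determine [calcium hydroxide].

n(HNO3) = 0.0363 L × 0.308 mol/L = 0.0112 mol
From the 1:2 mole ratio, n(Ca(OH)2) = 1/2 × 0.0112 = 5.59 × 10^-3 mol
[Ca(OH)2] = 5.59 × 10^-3 mol / 0.0485 L = 0.115 mol/L

0.115 mol/L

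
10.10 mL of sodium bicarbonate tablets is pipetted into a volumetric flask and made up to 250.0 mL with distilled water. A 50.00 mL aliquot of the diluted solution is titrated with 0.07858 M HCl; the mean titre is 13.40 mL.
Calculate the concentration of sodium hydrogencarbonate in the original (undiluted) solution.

NaHCO3 + HCl → NaCl + H2O + CO2
n(HCl) = 0.01340 × 0.07858 = 1.053 × 10^-3 mol
n(NaHCO3) in the aliquot = 1.053 × 10^-3 mol (1:1 ratio)
[NaHCO3]_dilute = 1.053 × 10^-3 / 0.05000 = 0.02106 mol/L
Dilution factor = 250.0 / 10.10 = 24.75
[NaHCO3]_stock = 0.02106 × 24.75 = 0.5213 mol/L

0.5213 M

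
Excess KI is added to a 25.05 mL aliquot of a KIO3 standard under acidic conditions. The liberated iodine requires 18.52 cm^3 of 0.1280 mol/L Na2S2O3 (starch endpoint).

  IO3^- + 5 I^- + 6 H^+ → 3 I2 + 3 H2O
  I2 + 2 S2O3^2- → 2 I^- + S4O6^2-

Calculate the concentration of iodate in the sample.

n(S2O3^2-) = 0.01852 × 0.1280 = 2.371 × 10^-3 mol
n(I2) = n(S2O3^2-)/2 = 1.185 × 10^-3 mol
From the 1:3 ratio, n(IO3^-) in the aliquot = 1/3 × 1.185 × 10^-3 = 3.951 × 10^-4 mol
[IO3^-] = 3.951 × 10^-4 / 0.02505 = 0.01577 mol/L

0.01577 mol/L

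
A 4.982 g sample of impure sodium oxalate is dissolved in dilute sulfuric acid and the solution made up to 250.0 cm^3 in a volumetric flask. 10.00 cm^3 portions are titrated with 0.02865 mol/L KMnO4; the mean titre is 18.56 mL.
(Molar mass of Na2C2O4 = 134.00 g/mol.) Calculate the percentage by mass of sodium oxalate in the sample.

2 MnO4^- + 5 C2O4^2- + 16 H^+ → 2 Mn^2+ + 10 CO2 + 8 H2O
n(KMnO4) per titration = 0.01856 × 0.02865 = 5.317 × 10^-4 mol
From the 5:2 ratio, n(Na2C2O4) in each aliquot = 5/2 × 5.317 × 10^-4 = 1.329 × 10^-3 mol
n(Na2C2O4) in the whole flask = 1.329 × 10^-3 × 250.0/10.00 = 0.03323 mol
mass of Na2C2O4 = 0.03323 × 134.00 = 4.453 g
% Na2C2O4 = 4.453 / 4.982 × 100 = 89.39 %

89.39 %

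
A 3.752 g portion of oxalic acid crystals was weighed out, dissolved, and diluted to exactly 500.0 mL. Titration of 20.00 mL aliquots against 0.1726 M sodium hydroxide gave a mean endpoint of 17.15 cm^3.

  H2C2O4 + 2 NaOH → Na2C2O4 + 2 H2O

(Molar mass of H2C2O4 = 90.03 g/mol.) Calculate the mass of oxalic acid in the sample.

n(NaOH) per titration = 0.01715 × 0.1726 = 2.960 × 10^-3 mol
From the 1:2 ratio, n(H2C2O4) in each aliquot = 1/2 × 2.960 × 10^-3 = 1.480 × 10^-3 mol
n(H2C2O4) in the whole flask = 1.480 × 10^-3 × 500.0/20.00 = 0.03700 mol
mass of H2C2O4 = 0.03700 × 90.03 = 3.331 g

3.331 g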